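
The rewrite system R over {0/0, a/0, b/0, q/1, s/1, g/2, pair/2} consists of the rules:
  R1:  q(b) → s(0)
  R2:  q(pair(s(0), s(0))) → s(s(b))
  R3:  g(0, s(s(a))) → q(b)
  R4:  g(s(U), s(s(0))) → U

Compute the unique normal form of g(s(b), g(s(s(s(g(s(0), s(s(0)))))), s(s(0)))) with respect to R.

b

1. g(s(b), g(s(s(s(g(s(0), s(s(0)))))), s(s(0))))  →  g(s(b), s(s(g(s(0), s(s(0))))))   [R4 at 2]
2. g(s(b), s(s(g(s(0), s(s(0))))))  →  g(s(b), s(s(0)))   [R4 at 2.1.1]
3. g(s(b), s(s(0)))  →  b   [R4 at ε]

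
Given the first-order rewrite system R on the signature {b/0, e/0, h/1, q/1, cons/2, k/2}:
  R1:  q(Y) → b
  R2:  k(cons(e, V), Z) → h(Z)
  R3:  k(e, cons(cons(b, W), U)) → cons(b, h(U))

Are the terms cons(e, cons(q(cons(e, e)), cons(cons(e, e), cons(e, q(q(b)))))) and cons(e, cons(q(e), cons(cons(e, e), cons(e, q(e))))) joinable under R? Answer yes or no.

Reduce t₁ = cons(e, cons(q(cons(e, e)), cons(cons(e, e), cons(e, q(q(b)))))):
1. cons(e, cons(q(cons(e, e)), cons(cons(e, e), cons(e, q(q(b))))))  →  cons(e, cons(b, cons(cons(e, e), cons(e, q(q(b))))))   [R1 at 2.1]
2. cons(e, cons(b, cons(cons(e, e), cons(e, q(q(b))))))  →  cons(e, cons(b, cons(cons(e, e), cons(e, b))))   [R1 at 2.2.2.2]

Reduce t₂ = cons(e, cons(q(e), cons(cons(e, e), cons(e, q(e))))):
1. cons(e, cons(q(e), cons(cons(e, e), cons(e, q(e)))))  →  cons(e, cons(b, cons(cons(e, e), cons(e, q(e)))))   [R1 at 2.1]
2. cons(e, cons(b, cons(cons(e, e), cons(e, q(e)))))  →  cons(e, cons(b, cons(cons(e, e), cons(e, b))))   [R1 at 2.2.2.2]

yes — NF(t₁) = cons(e, cons(b, cons(cons(e, e), cons(e, b)))), NF(t₂) = cons(e, cons(b, cons(cons(e, e), cons(e, b))))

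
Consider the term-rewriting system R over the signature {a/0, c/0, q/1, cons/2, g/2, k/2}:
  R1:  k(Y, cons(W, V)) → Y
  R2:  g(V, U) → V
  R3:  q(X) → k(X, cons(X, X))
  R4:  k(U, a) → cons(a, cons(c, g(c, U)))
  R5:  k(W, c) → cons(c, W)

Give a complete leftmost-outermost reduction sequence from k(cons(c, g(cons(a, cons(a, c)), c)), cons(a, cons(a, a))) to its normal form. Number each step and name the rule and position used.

cons(c, cons(a, cons(a, c)))

1. k(cons(c, g(cons(a, cons(a, c)), c)), cons(a, cons(a, a)))  →  cons(c, g(cons(a, cons(a, c)), c))   [R1 at ε]
2. cons(c, g(cons(a, cons(a, c)), c))  →  cons(c, cons(a, cons(a, c)))   [R2 at 2]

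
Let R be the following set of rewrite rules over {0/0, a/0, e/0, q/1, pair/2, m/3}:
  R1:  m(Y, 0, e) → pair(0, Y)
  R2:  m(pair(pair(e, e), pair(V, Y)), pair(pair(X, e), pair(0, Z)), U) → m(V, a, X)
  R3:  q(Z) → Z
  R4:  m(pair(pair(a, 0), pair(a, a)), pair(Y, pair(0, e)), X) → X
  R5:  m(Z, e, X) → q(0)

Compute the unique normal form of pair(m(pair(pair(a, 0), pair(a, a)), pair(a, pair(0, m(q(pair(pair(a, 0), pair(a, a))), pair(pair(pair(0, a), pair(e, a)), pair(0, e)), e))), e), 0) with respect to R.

pair(e, 0)

1. pair(m(pair(pair(a, 0), pair(a, a)), pair(a, pair(0, m(q(pair(pair(a, 0), pair(a, a))), pair(pair(pair(0, a), pair(e, a)), pair(0, e)), e))), e), 0)  →  pair(m(pair(pair(a, 0), pair(a, a)), pair(a, pair(0, m(pair(pair(a, 0), pair(a, a)), pair(pair(pair(0, a), pair(e, a)), pair(0, e)), e))), e), 0)   [R3 at 1.2.2.2.1]
2. pair(m(pair(pair(a, 0), pair(a, a)), pair(a, pair(0, m(pair(pair(a, 0), pair(a, a)), pair(pair(pair(0, a), pair(e, a)), pair(0, e)), e))), e), 0)  →  pair(m(pair(pair(a, 0), pair(a, a)), pair(a, pair(0, e)), e), 0)   [R4 at 1.2.2.2]
3. pair(m(pair(pair(a, 0), pair(a, a)), pair(a, pair(0, e)), e), 0)  →  pair(e, 0)   [R4 at 1]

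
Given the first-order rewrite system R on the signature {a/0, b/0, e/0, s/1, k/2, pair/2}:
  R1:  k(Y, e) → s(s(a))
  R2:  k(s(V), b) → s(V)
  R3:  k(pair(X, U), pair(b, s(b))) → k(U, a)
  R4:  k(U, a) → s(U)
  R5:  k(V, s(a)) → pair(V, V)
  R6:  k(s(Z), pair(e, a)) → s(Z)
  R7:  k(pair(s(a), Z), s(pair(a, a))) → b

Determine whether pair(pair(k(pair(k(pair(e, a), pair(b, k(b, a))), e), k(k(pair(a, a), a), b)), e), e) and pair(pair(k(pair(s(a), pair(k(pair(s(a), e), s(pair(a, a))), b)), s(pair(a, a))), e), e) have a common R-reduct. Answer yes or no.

yes — NF(t₁) = pair(pair(b, e), e), NF(t₂) = pair(pair(b, e), e)

Reduce t₁ = pair(pair(k(pair(k(pair(e, a), pair(b, k(b, a))), e), k(k(pair(a, a), a), b)), e), e):
1. pair(pair(k(pair(k(pair(e, a), pair(b, k(b, a))), e), k(k(pair(a, a), a), b)), e), e)  →  pair(pair(k(pair(k(pair(e, a), pair(b, s(b))), e), k(k(pair(a, a), a), b)), e), e)   [R4 at 1.1.1.1.2.2]
2. pair(pair(k(pair(k(pair(e, a), pair(b, s(b))), e), k(k(pair(a, a), a), b)), e), e)  →  pair(pair(k(pair(k(a, a), e), k(k(pair(a, a), a), b)), e), e)   [R3 at 1.1.1.1]
3. pair(pair(k(pair(k(a, a), e), k(k(pair(a, a), a), b)), e), e)  →  pair(pair(k(pair(s(a), e), k(k(pair(a, a), a), b)), e), e)   [R4 at 1.1.1.1]
4. pair(pair(k(pair(s(a), e), k(k(pair(a, a), a), b)), e), e)  →  pair(pair(k(pair(s(a), e), k(s(pair(a, a)), b)), e), e)   [R4 at 1.1.2.1]
5. pair(pair(k(pair(s(a), e), k(s(pair(a, a)), b)), e), e)  →  pair(pair(k(pair(s(a), e), s(pair(a, a))), e), e)   [R2 at 1.1.2]
6. pair(pair(k(pair(s(a), e), s(pair(a, a))), e), e)  →  pair(pair(b, e), e)   [R7 at 1.1]

Reduce t₂ = pair(pair(k(pair(s(a), pair(k(pair(s(a), e), s(pair(a, a))), b)), s(pair(a, a))), e), e):
1. pair(pair(k(pair(s(a), pair(k(pair(s(a), e), s(pair(a, a))), b)), s(pair(a, a))), e), e)  →  pair(pair(b, e), e)   [R7 at 1.1]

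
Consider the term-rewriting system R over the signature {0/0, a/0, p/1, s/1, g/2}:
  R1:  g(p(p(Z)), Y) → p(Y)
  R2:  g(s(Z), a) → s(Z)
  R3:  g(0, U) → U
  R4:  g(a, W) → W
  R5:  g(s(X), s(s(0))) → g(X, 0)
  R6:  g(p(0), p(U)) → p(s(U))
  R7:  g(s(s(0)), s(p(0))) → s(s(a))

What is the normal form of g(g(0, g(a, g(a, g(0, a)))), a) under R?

a

1. g(g(0, g(a, g(a, g(0, a)))), a)  →  g(g(a, g(a, g(0, a))), a)   [R3 at 1]
2. g(g(a, g(a, g(0, a))), a)  →  g(g(a, g(0, a)), a)   [R4 at 1]
3. g(g(a, g(0, a)), a)  →  g(g(0, a), a)   [R4 at 1]
4. g(g(0, a), a)  →  g(a, a)   [R3 at 1]
5. g(a, a)  →  a   [R4 at ε]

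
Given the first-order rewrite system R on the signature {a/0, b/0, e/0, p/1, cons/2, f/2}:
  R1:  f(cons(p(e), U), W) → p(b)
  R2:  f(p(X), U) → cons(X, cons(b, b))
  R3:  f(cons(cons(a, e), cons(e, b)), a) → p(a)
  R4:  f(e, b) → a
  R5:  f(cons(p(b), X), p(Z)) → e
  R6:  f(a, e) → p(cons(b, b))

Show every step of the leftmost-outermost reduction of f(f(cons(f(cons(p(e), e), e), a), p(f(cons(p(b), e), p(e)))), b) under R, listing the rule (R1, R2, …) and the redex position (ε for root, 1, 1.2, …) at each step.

1. f(f(cons(f(cons(p(e), e), e), a), p(f(cons(p(b), e), p(e)))), b)  →  f(f(cons(p(b), a), p(f(cons(p(b), e), p(e)))), b)   [R1 at 1.1.1]
2. f(f(cons(p(b), a), p(f(cons(p(b), e), p(e)))), b)  →  f(e, b)   [R5 at 1]
3. f(e, b)  →  a   [R4 at ε]

a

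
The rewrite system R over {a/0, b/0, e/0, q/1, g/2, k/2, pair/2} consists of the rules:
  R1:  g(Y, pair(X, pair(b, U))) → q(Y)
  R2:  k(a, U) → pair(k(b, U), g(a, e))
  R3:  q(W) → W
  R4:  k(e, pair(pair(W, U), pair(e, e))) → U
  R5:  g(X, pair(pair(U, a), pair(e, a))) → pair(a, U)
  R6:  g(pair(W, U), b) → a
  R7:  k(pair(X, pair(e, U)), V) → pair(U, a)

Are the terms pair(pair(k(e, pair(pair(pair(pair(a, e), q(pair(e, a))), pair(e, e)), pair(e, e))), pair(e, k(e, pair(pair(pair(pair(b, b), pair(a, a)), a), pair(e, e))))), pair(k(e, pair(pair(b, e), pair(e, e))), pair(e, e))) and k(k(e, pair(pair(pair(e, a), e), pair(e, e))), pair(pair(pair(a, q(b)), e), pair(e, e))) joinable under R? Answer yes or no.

Reduce t₁ = pair(pair(k(e, pair(pair(pair(pair(a, e), q(pair(e, a))), pair(e, e)), pair(e, e))), pair(e, k(e, pair(pair(pair(pair(b, b), pair(a, a)), a), pair(e, e))))), pair(k(e, pair(pair(b, e), pair(e, e))), pair(e, e))):
1. pair(pair(k(e, pair(pair(pair(pair(a, e), q(pair(e, a))), pair(e, e)), pair(e, e))), pair(e, k(e, pair(pair(pair(pair(b, b), pair(a, a)), a), pair(e, e))))), pair(k(e, pair(pair(b, e), pair(e, e))), pair(e, e)))  →  pair(pair(pair(e, e), pair(e, k(e, pair(pair(pair(pair(b, b), pair(a, a)), a), pair(e, e))))), pair(k(e, pair(pair(b, e), pair(e, e))), pair(e, e)))   [R4 at 1.1]
2. pair(pair(pair(e, e), pair(e, k(e, pair(pair(pair(pair(b, b), pair(a, a)), a), pair(e, e))))), pair(k(e, pair(pair(b, e), pair(e, e))), pair(e, e)))  →  pair(pair(pair(e, e), pair(e, a)), pair(k(e, pair(pair(b, e), pair(e, e))), pair(e, e)))   [R4 at 1.2.2]
3. pair(pair(pair(e, e), pair(e, a)), pair(k(e, pair(pair(b, e), pair(e, e))), pair(e, e)))  →  pair(pair(pair(e, e), pair(e, a)), pair(e, pair(e, e)))   [R4 at 2.1]

Reduce t₂ = k(k(e, pair(pair(pair(e, a), e), pair(e, e))), pair(pair(pair(a, q(b)), e), pair(e, e))):
1. k(k(e, pair(pair(pair(e, a), e), pair(e, e))), pair(pair(pair(a, q(b)), e), pair(e, e)))  →  k(e, pair(pair(pair(a, q(b)), e), pair(e, e)))   [R4 at 1]
2. k(e, pair(pair(pair(a, q(b)), e), pair(e, e)))  →  e   [R4 at ε]

no — NF(t₁) = pair(pair(pair(e, e), pair(e, a)), pair(e, pair(e, e))), NF(t₂) = e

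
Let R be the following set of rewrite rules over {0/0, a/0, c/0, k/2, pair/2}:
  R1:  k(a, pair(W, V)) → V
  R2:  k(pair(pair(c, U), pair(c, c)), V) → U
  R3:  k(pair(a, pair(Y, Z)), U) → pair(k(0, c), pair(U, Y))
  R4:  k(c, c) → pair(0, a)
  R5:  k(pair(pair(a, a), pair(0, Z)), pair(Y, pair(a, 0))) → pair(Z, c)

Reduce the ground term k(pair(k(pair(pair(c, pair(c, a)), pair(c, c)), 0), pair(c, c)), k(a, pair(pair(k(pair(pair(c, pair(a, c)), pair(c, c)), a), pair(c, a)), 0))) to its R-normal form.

a

1. k(pair(k(pair(pair(c, pair(c, a)), pair(c, c)), 0), pair(c, c)), k(a, pair(pair(k(pair(pair(c, pair(a, c)), pair(c, c)), a), pair(c, a)), 0)))  →  k(pair(pair(c, a), pair(c, c)), k(a, pair(pair(k(pair(pair(c, pair(a, c)), pair(c, c)), a), pair(c, a)), 0)))   [R2 at 1.1]
2. k(pair(pair(c, a), pair(c, c)), k(a, pair(pair(k(pair(pair(c, pair(a, c)), pair(c, c)), a), pair(c, a)), 0)))  →  a   [R2 at ε]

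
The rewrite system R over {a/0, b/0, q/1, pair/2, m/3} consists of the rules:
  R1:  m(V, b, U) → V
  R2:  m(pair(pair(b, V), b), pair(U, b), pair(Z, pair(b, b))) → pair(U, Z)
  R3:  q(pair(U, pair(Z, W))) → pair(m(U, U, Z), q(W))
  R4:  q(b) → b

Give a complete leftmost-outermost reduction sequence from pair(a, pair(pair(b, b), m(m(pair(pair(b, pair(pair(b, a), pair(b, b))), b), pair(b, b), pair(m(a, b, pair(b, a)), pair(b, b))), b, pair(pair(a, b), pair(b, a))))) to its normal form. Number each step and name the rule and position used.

pair(a, pair(pair(b, b), pair(b, a)))

1. pair(a, pair(pair(b, b), m(m(pair(pair(b, pair(pair(b, a), pair(b, b))), b), pair(b, b), pair(m(a, b, pair(b, a)), pair(b, b))), b, pair(pair(a, b), pair(b, a)))))  →  pair(a, pair(pair(b, b), m(pair(pair(b, pair(pair(b, a), pair(b, b))), b), pair(b, b), pair(m(a, b, pair(b, a)), pair(b, b)))))   [R1 at 2.2]
2. pair(a, pair(pair(b, b), m(pair(pair(b, pair(pair(b, a), pair(b, b))), b), pair(b, b), pair(m(a, b, pair(b, a)), pair(b, b)))))  →  pair(a, pair(pair(b, b), pair(b, m(a, b, pair(b, a)))))   [R2 at 2.2]
3. pair(a, pair(pair(b, b), pair(b, m(a, b, pair(b, a)))))  →  pair(a, pair(pair(b, b), pair(b, a)))   [R1 at 2.2.2]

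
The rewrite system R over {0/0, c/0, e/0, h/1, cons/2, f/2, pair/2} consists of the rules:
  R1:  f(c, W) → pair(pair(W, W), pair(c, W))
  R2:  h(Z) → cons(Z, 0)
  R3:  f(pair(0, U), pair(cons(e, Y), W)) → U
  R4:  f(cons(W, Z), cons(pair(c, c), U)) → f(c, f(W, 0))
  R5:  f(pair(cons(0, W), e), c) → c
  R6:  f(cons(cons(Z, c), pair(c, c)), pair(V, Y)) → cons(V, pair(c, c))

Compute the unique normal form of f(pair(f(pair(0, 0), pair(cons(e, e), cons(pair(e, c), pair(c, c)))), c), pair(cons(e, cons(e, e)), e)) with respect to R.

1. f(pair(f(pair(0, 0), pair(cons(e, e), cons(pair(e, c), pair(c, c)))), c), pair(cons(e, cons(e, e)), e))  →  f(pair(0, c), pair(cons(e, cons(e, e)), e))   [R3 at 1.1]
2. f(pair(0, c), pair(cons(e, cons(e, e)), e))  →  c   [R3 at ε]

c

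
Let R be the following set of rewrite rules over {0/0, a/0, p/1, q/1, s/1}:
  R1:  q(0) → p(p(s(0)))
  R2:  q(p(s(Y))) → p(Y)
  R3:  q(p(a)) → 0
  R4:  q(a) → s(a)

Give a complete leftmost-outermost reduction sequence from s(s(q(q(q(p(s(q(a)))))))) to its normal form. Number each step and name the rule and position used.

s(s(0))

1. s(s(q(q(q(p(s(q(a))))))))  →  s(s(q(q(p(q(a))))))   [R2 at 1.1.1.1]
2. s(s(q(q(p(q(a))))))  →  s(s(q(q(p(s(a))))))   [R4 at 1.1.1.1.1]
3. s(s(q(q(p(s(a))))))  →  s(s(q(p(a))))   [R2 at 1.1.1]
4. s(s(q(p(a))))  →  s(s(0))   [R3 at 1.1]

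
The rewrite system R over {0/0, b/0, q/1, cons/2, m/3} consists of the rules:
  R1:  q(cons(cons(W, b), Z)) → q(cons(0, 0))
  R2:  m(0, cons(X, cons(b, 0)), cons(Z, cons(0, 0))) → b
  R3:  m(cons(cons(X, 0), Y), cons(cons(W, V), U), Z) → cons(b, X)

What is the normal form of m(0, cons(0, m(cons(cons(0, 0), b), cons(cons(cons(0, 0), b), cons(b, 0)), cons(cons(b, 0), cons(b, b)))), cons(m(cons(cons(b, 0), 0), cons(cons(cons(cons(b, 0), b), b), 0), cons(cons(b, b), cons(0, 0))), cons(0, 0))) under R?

b

1. m(0, cons(0, m(cons(cons(0, 0), b), cons(cons(cons(0, 0), b), cons(b, 0)), cons(cons(b, 0), cons(b, b)))), cons(m(cons(cons(b, 0), 0), cons(cons(cons(cons(b, 0), b), b), 0), cons(cons(b, b), cons(0, 0))), cons(0, 0)))  →  m(0, cons(0, cons(b, 0)), cons(m(cons(cons(b, 0), 0), cons(cons(cons(cons(b, 0), b), b), 0), cons(cons(b, b), cons(0, 0))), cons(0, 0)))   [R3 at 2.2]
2. m(0, cons(0, cons(b, 0)), cons(m(cons(cons(b, 0), 0), cons(cons(cons(cons(b, 0), b), b), 0), cons(cons(b, b), cons(0, 0))), cons(0, 0)))  →  b   [R2 at ε]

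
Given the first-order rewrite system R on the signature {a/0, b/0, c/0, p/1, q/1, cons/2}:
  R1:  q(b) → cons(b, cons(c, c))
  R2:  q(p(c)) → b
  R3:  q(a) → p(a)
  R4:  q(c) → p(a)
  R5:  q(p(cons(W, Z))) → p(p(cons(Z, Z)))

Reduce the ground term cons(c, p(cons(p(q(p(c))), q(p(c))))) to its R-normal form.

cons(c, p(cons(p(b), b)))

1. cons(c, p(cons(p(q(p(c))), q(p(c)))))  →  cons(c, p(cons(p(b), q(p(c)))))   [R2 at 2.1.1.1]
2. cons(c, p(cons(p(b), q(p(c)))))  →  cons(c, p(cons(p(b), b)))   [R2 at 2.1.2]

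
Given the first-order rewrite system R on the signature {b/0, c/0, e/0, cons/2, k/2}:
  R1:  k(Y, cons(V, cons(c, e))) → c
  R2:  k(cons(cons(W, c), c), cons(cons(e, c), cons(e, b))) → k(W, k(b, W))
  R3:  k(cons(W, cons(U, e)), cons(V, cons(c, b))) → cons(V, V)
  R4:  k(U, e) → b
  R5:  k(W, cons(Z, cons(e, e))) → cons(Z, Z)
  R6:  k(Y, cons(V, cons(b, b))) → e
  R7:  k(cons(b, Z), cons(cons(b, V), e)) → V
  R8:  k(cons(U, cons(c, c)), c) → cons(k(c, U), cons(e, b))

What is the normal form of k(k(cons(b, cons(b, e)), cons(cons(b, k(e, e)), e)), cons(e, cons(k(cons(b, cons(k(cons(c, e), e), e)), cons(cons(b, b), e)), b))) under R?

e

1. k(k(cons(b, cons(b, e)), cons(cons(b, k(e, e)), e)), cons(e, cons(k(cons(b, cons(k(cons(c, e), e), e)), cons(cons(b, b), e)), b)))  →  k(k(e, e), cons(e, cons(k(cons(b, cons(k(cons(c, e), e), e)), cons(cons(b, b), e)), b)))   [R7 at 1]
2. k(k(e, e), cons(e, cons(k(cons(b, cons(k(cons(c, e), e), e)), cons(cons(b, b), e)), b)))  →  k(b, cons(e, cons(k(cons(b, cons(k(cons(c, e), e), e)), cons(cons(b, b), e)), b)))   [R4 at 1]
3. k(b, cons(e, cons(k(cons(b, cons(k(cons(c, e), e), e)), cons(cons(b, b), e)), b)))  →  k(b, cons(e, cons(b, b)))   [R7 at 2.2.1]
4. k(b, cons(e, cons(b, b)))  →  e   [R6 at ε]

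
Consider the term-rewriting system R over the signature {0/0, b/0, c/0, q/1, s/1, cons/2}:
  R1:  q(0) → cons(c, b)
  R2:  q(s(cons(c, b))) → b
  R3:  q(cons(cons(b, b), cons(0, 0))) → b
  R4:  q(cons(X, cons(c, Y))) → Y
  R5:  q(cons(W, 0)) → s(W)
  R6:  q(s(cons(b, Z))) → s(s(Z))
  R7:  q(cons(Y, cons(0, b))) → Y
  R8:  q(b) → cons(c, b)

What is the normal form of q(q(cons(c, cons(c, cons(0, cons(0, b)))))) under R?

1. q(q(cons(c, cons(c, cons(0, cons(0, b))))))  →  q(cons(0, cons(0, b)))   [R4 at 1]
2. q(cons(0, cons(0, b)))  →  0   [R7 at ε]

0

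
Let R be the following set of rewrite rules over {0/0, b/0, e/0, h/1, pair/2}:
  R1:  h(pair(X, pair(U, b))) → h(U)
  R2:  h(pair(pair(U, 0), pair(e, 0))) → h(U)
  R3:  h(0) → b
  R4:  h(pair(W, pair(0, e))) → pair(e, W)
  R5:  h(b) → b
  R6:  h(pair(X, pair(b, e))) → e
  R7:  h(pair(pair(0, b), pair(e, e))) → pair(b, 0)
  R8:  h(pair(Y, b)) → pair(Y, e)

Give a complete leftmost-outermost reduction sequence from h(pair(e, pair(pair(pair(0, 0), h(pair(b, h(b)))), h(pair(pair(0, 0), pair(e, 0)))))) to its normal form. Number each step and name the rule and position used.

1. h(pair(e, pair(pair(pair(0, 0), h(pair(b, h(b)))), h(pair(pair(0, 0), pair(e, 0))))))  →  h(pair(e, pair(pair(pair(0, 0), h(pair(b, b))), h(pair(pair(0, 0), pair(e, 0))))))   [R5 at 1.2.1.2.1.2]
2. h(pair(e, pair(pair(pair(0, 0), h(pair(b, b))), h(pair(pair(0, 0), pair(e, 0))))))  →  h(pair(e, pair(pair(pair(0, 0), pair(b, e)), h(pair(pair(0, 0), pair(e, 0))))))   [R8 at 1.2.1.2]
3. h(pair(e, pair(pair(pair(0, 0), pair(b, e)), h(pair(pair(0, 0), pair(e, 0))))))  →  h(pair(e, pair(pair(pair(0, 0), pair(b, e)), h(0))))   [R2 at 1.2.2]
4. h(pair(e, pair(pair(pair(0, 0), pair(b, e)), h(0))))  →  h(pair(e, pair(pair(pair(0, 0), pair(b, e)), b)))   [R3 at 1.2.2]
5. h(pair(e, pair(pair(pair(0, 0), pair(b, e)), b)))  →  h(pair(pair(0, 0), pair(b, e)))   [R1 at ε]
6. h(pair(pair(0, 0), pair(b, e)))  →  e   [R6 at ε]

e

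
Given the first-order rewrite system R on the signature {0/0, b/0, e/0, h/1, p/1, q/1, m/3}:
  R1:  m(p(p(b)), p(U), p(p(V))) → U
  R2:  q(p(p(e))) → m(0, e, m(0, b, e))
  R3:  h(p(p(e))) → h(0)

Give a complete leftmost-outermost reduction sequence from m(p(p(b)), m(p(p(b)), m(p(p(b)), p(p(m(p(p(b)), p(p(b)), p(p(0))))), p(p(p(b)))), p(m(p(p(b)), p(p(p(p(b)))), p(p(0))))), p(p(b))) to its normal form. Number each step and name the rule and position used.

1. m(p(p(b)), m(p(p(b)), m(p(p(b)), p(p(m(p(p(b)), p(p(b)), p(p(0))))), p(p(p(b)))), p(m(p(p(b)), p(p(p(p(b)))), p(p(0))))), p(p(b)))  →  m(p(p(b)), m(p(p(b)), p(m(p(p(b)), p(p(b)), p(p(0)))), p(m(p(p(b)), p(p(p(p(b)))), p(p(0))))), p(p(b)))   [R1 at 2.2]
2. m(p(p(b)), m(p(p(b)), p(m(p(p(b)), p(p(b)), p(p(0)))), p(m(p(p(b)), p(p(p(p(b)))), p(p(0))))), p(p(b)))  →  m(p(p(b)), m(p(p(b)), p(p(b)), p(m(p(p(b)), p(p(p(p(b)))), p(p(0))))), p(p(b)))   [R1 at 2.2.1]
3. m(p(p(b)), m(p(p(b)), p(p(b)), p(m(p(p(b)), p(p(p(p(b)))), p(p(0))))), p(p(b)))  →  m(p(p(b)), m(p(p(b)), p(p(b)), p(p(p(p(b))))), p(p(b)))   [R1 at 2.3.1]
4. m(p(p(b)), m(p(p(b)), p(p(b)), p(p(p(p(b))))), p(p(b)))  →  m(p(p(b)), p(b), p(p(b)))   [R1 at 2]
5. m(p(p(b)), p(b), p(p(b)))  →  b   [R1 at ε]

b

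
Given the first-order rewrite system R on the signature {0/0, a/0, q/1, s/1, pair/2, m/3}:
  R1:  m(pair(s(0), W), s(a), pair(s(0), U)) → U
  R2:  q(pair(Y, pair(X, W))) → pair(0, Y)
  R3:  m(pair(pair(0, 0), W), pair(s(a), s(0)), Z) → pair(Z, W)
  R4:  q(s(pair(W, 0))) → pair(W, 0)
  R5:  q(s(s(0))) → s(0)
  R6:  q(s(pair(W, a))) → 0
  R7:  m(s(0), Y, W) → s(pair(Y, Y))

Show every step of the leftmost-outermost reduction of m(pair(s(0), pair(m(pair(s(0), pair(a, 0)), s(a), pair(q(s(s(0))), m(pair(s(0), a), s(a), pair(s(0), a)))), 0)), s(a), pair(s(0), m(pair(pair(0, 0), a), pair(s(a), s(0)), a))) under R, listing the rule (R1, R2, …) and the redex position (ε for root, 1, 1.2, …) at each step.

1. m(pair(s(0), pair(m(pair(s(0), pair(a, 0)), s(a), pair(q(s(s(0))), m(pair(s(0), a), s(a), pair(s(0), a)))), 0)), s(a), pair(s(0), m(pair(pair(0, 0), a), pair(s(a), s(0)), a)))  →  m(pair(pair(0, 0), a), pair(s(a), s(0)), a)   [R1 at ε]
2. m(pair(pair(0, 0), a), pair(s(a), s(0)), a)  →  pair(a, a)   [R3 at ε]

pair(a, a)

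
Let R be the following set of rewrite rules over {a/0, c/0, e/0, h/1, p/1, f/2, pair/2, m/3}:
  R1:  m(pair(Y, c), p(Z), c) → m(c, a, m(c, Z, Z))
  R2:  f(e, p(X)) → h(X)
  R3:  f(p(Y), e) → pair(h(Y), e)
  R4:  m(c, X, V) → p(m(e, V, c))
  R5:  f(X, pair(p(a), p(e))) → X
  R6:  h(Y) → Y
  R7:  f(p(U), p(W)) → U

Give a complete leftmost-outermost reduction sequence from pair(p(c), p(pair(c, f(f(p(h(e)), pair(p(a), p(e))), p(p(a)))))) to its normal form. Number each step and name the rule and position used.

1. pair(p(c), p(pair(c, f(f(p(h(e)), pair(p(a), p(e))), p(p(a))))))  →  pair(p(c), p(pair(c, f(p(h(e)), p(p(a))))))   [R5 at 2.1.2.1]
2. pair(p(c), p(pair(c, f(p(h(e)), p(p(a))))))  →  pair(p(c), p(pair(c, h(e))))   [R7 at 2.1.2]
3. pair(p(c), p(pair(c, h(e))))  →  pair(p(c), p(pair(c, e)))   [R6 at 2.1.2]

pair(p(c), p(pair(c, e)))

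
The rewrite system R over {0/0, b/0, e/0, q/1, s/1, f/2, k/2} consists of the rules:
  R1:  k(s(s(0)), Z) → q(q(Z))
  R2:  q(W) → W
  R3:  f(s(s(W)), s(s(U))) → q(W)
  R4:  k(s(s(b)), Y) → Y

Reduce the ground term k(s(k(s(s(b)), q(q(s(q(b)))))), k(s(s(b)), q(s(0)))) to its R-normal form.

1. k(s(k(s(s(b)), q(q(s(q(b)))))), k(s(s(b)), q(s(0))))  →  k(s(q(q(s(q(b))))), k(s(s(b)), q(s(0))))   [R4 at 1.1]
2. k(s(q(q(s(q(b))))), k(s(s(b)), q(s(0))))  →  k(s(q(s(q(b)))), k(s(s(b)), q(s(0))))   [R2 at 1.1]
3. k(s(q(s(q(b)))), k(s(s(b)), q(s(0))))  →  k(s(s(q(b))), k(s(s(b)), q(s(0))))   [R2 at 1.1]
4. k(s(s(q(b))), k(s(s(b)), q(s(0))))  →  k(s(s(b)), k(s(s(b)), q(s(0))))   [R2 at 1.1.1]
5. k(s(s(b)), k(s(s(b)), q(s(0))))  →  k(s(s(b)), q(s(0)))   [R4 at ε]
6. k(s(s(b)), q(s(0)))  →  q(s(0))   [R4 at ε]
7. q(s(0))  →  s(0)   [R2 at ε]

s(0)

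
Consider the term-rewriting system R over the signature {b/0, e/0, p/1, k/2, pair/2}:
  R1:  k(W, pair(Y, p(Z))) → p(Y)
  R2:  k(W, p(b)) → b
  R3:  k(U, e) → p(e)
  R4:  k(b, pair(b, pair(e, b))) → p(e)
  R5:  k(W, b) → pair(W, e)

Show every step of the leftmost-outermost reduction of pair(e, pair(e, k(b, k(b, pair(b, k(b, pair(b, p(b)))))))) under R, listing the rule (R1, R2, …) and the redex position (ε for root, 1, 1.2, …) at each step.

pair(e, pair(e, b))

1. pair(e, pair(e, k(b, k(b, pair(b, k(b, pair(b, p(b))))))))  →  pair(e, pair(e, k(b, k(b, pair(b, p(b))))))   [R1 at 2.2.2.2.2]
2. pair(e, pair(e, k(b, k(b, pair(b, p(b))))))  →  pair(e, pair(e, k(b, p(b))))   [R1 at 2.2.2]
3. pair(e, pair(e, k(b, p(b))))  →  pair(e, pair(e, b))   [R2 at 2.2]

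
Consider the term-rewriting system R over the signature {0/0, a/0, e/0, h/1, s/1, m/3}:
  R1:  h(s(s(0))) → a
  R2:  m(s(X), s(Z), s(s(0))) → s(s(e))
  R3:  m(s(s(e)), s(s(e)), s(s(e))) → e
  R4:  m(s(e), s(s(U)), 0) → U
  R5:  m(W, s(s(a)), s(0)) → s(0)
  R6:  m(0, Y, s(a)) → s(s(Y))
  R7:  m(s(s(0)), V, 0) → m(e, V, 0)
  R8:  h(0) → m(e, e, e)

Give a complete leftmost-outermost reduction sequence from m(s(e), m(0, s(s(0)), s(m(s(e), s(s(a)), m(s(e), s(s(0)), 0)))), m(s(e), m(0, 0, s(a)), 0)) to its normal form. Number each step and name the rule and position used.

1. m(s(e), m(0, s(s(0)), s(m(s(e), s(s(a)), m(s(e), s(s(0)), 0)))), m(s(e), m(0, 0, s(a)), 0))  →  m(s(e), m(0, s(s(0)), s(m(s(e), s(s(a)), 0))), m(s(e), m(0, 0, s(a)), 0))   [R4 at 2.3.1.3]
2. m(s(e), m(0, s(s(0)), s(m(s(e), s(s(a)), 0))), m(s(e), m(0, 0, s(a)), 0))  →  m(s(e), m(0, s(s(0)), s(a)), m(s(e), m(0, 0, s(a)), 0))   [R4 at 2.3.1]
3. m(s(e), m(0, s(s(0)), s(a)), m(s(e), m(0, 0, s(a)), 0))  →  m(s(e), s(s(s(s(0)))), m(s(e), m(0, 0, s(a)), 0))   [R6 at 2]
4. m(s(e), s(s(s(s(0)))), m(s(e), m(0, 0, s(a)), 0))  →  m(s(e), s(s(s(s(0)))), m(s(e), s(s(0)), 0))   [R6 at 3.2]
5. m(s(e), s(s(s(s(0)))), m(s(e), s(s(0)), 0))  →  m(s(e), s(s(s(s(0)))), 0)   [R4 at 3]
6. m(s(e), s(s(s(s(0)))), 0)  →  s(s(0))   [R4 at ε]

s(s(0))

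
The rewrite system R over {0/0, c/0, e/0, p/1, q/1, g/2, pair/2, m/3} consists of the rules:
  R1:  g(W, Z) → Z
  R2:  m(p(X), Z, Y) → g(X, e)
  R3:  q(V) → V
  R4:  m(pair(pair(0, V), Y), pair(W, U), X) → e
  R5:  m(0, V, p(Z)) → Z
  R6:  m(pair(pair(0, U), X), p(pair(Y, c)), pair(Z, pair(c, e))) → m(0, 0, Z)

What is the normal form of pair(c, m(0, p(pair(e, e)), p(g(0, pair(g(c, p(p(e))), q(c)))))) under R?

pair(c, pair(p(p(e)), c))

1. pair(c, m(0, p(pair(e, e)), p(g(0, pair(g(c, p(p(e))), q(c))))))  →  pair(c, g(0, pair(g(c, p(p(e))), q(c))))   [R5 at 2]
2. pair(c, g(0, pair(g(c, p(p(e))), q(c))))  →  pair(c, pair(g(c, p(p(e))), q(c)))   [R1 at 2]
3. pair(c, pair(g(c, p(p(e))), q(c)))  →  pair(c, pair(p(p(e)), q(c)))   [R1 at 2.1]
4. pair(c, pair(p(p(e)), q(c)))  →  pair(c, pair(p(p(e)), c))   [R3 at 2.2]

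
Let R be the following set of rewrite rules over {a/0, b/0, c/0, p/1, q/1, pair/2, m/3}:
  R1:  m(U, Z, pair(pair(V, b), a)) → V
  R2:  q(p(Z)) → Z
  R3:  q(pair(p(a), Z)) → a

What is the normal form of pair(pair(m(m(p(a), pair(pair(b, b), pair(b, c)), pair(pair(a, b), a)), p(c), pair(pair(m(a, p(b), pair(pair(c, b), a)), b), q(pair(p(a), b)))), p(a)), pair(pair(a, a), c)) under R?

pair(pair(c, p(a)), pair(pair(a, a), c))

1. pair(pair(m(m(p(a), pair(pair(b, b), pair(b, c)), pair(pair(a, b), a)), p(c), pair(pair(m(a, p(b), pair(pair(c, b), a)), b), q(pair(p(a), b)))), p(a)), pair(pair(a, a), c))  →  pair(pair(m(a, p(c), pair(pair(m(a, p(b), pair(pair(c, b), a)), b), q(pair(p(a), b)))), p(a)), pair(pair(a, a), c))   [R1 at 1.1.1]
2. pair(pair(m(a, p(c), pair(pair(m(a, p(b), pair(pair(c, b), a)), b), q(pair(p(a), b)))), p(a)), pair(pair(a, a), c))  →  pair(pair(m(a, p(c), pair(pair(c, b), q(pair(p(a), b)))), p(a)), pair(pair(a, a), c))   [R1 at 1.1.3.1.1]
3. pair(pair(m(a, p(c), pair(pair(c, b), q(pair(p(a), b)))), p(a)), pair(pair(a, a), c))  →  pair(pair(m(a, p(c), pair(pair(c, b), a)), p(a)), pair(pair(a, a), c))   [R3 at 1.1.3.2]
4. pair(pair(m(a, p(c), pair(pair(c, b), a)), p(a)), pair(pair(a, a), c))  →  pair(pair(c, p(a)), pair(pair(a, a), c))   [R1 at 1.1]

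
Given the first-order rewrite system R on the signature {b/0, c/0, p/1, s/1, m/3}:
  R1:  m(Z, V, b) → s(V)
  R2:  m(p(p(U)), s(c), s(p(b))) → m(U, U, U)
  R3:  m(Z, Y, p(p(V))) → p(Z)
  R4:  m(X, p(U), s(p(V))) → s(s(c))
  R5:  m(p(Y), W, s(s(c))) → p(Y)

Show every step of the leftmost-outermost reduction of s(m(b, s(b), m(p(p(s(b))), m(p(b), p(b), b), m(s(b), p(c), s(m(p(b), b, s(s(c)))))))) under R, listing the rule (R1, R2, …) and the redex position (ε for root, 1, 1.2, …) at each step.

1. s(m(b, s(b), m(p(p(s(b))), m(p(b), p(b), b), m(s(b), p(c), s(m(p(b), b, s(s(c))))))))  →  s(m(b, s(b), m(p(p(s(b))), s(p(b)), m(s(b), p(c), s(m(p(b), b, s(s(c))))))))   [R1 at 1.3.2]
2. s(m(b, s(b), m(p(p(s(b))), s(p(b)), m(s(b), p(c), s(m(p(b), b, s(s(c))))))))  →  s(m(b, s(b), m(p(p(s(b))), s(p(b)), m(s(b), p(c), s(p(b))))))   [R5 at 1.3.3.3.1]
3. s(m(b, s(b), m(p(p(s(b))), s(p(b)), m(s(b), p(c), s(p(b))))))  →  s(m(b, s(b), m(p(p(s(b))), s(p(b)), s(s(c)))))   [R4 at 1.3.3]
4. s(m(b, s(b), m(p(p(s(b))), s(p(b)), s(s(c)))))  →  s(m(b, s(b), p(p(s(b)))))   [R5 at 1.3]
5. s(m(b, s(b), p(p(s(b)))))  →  s(p(b))   [R3 at 1]

s(p(b))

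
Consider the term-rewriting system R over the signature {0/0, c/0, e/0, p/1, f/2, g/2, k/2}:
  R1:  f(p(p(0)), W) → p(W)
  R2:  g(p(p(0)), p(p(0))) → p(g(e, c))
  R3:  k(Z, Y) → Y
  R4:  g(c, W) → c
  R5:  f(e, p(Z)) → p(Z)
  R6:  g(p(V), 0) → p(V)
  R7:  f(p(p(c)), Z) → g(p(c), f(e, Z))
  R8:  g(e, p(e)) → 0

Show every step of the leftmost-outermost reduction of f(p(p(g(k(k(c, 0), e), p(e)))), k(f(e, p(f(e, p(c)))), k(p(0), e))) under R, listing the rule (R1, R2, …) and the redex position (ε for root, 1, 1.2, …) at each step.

1. f(p(p(g(k(k(c, 0), e), p(e)))), k(f(e, p(f(e, p(c)))), k(p(0), e)))  →  f(p(p(g(e, p(e)))), k(f(e, p(f(e, p(c)))), k(p(0), e)))   [R3 at 1.1.1.1]
2. f(p(p(g(e, p(e)))), k(f(e, p(f(e, p(c)))), k(p(0), e)))  →  f(p(p(0)), k(f(e, p(f(e, p(c)))), k(p(0), e)))   [R8 at 1.1.1]
3. f(p(p(0)), k(f(e, p(f(e, p(c)))), k(p(0), e)))  →  p(k(f(e, p(f(e, p(c)))), k(p(0), e)))   [R1 at ε]
4. p(k(f(e, p(f(e, p(c)))), k(p(0), e)))  →  p(k(p(0), e))   [R3 at 1]
5. p(k(p(0), e))  →  p(e)   [R3 at 1]

p(e)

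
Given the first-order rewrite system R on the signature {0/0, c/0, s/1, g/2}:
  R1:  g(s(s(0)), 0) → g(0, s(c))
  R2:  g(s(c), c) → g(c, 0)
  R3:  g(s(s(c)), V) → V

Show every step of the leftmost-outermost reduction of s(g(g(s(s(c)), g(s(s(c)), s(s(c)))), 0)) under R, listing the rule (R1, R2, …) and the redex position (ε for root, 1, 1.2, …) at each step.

1. s(g(g(s(s(c)), g(s(s(c)), s(s(c)))), 0))  →  s(g(g(s(s(c)), s(s(c))), 0))   [R3 at 1.1]
2. s(g(g(s(s(c)), s(s(c))), 0))  →  s(g(s(s(c)), 0))   [R3 at 1.1]
3. s(g(s(s(c)), 0))  →  s(0)   [R3 at 1]

s(0)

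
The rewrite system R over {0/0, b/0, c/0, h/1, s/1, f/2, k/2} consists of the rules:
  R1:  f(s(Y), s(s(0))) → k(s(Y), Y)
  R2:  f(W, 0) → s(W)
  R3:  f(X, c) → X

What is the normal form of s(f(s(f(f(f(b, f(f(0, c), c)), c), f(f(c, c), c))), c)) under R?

s(s(s(b)))

1. s(f(s(f(f(f(b, f(f(0, c), c)), c), f(f(c, c), c))), c))  →  s(s(f(f(f(b, f(f(0, c), c)), c), f(f(c, c), c))))   [R3 at 1]
2. s(s(f(f(f(b, f(f(0, c), c)), c), f(f(c, c), c))))  →  s(s(f(f(b, f(f(0, c), c)), f(f(c, c), c))))   [R3 at 1.1.1]
3. s(s(f(f(b, f(f(0, c), c)), f(f(c, c), c))))  →  s(s(f(f(b, f(0, c)), f(f(c, c), c))))   [R3 at 1.1.1.2]
4. s(s(f(f(b, f(0, c)), f(f(c, c), c))))  →  s(s(f(f(b, 0), f(f(c, c), c))))   [R3 at 1.1.1.2]
5. s(s(f(f(b, 0), f(f(c, c), c))))  →  s(s(f(s(b), f(f(c, c), c))))   [R2 at 1.1.1]
6. s(s(f(s(b), f(f(c, c), c))))  →  s(s(f(s(b), f(c, c))))   [R3 at 1.1.2]
7. s(s(f(s(b), f(c, c))))  →  s(s(f(s(b), c)))   [R3 at 1.1.2]
8. s(s(f(s(b), c)))  →  s(s(s(b)))   [R3 at 1.1]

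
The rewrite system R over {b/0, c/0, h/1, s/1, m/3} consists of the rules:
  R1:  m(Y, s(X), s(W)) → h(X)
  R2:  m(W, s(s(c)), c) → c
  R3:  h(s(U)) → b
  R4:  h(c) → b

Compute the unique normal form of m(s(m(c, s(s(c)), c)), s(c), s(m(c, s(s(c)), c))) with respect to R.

b

1. m(s(m(c, s(s(c)), c)), s(c), s(m(c, s(s(c)), c)))  →  h(c)   [R1 at ε]
2. h(c)  →  b   [R4 at ε]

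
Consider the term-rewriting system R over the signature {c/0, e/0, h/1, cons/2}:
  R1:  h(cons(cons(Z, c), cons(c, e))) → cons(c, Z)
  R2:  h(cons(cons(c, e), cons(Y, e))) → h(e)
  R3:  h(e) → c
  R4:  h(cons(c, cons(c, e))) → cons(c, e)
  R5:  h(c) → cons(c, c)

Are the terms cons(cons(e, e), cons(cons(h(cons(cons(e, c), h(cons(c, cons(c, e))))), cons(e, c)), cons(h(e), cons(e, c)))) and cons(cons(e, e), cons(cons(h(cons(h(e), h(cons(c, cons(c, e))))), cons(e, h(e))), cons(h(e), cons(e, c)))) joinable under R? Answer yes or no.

yes — NF(t₁) = cons(cons(e, e), cons(cons(cons(c, e), cons(e, c)), cons(c, cons(e, c)))), NF(t₂) = cons(cons(e, e), cons(cons(cons(c, e), cons(e, c)), cons(c, cons(e, c))))

Reduce t₁ = cons(cons(e, e), cons(cons(h(cons(cons(e, c), h(cons(c, cons(c, e))))), cons(e, c)), cons(h(e), cons(e, c)))):
1. cons(cons(e, e), cons(cons(h(cons(cons(e, c), h(cons(c, cons(c, e))))), cons(e, c)), cons(h(e), cons(e, c))))  →  cons(cons(e, e), cons(cons(h(cons(cons(e, c), cons(c, e))), cons(e, c)), cons(h(e), cons(e, c))))   [R4 at 2.1.1.1.2]
2. cons(cons(e, e), cons(cons(h(cons(cons(e, c), cons(c, e))), cons(e, c)), cons(h(e), cons(e, c))))  →  cons(cons(e, e), cons(cons(cons(c, e), cons(e, c)), cons(h(e), cons(e, c))))   [R1 at 2.1.1]
3. cons(cons(e, e), cons(cons(cons(c, e), cons(e, c)), cons(h(e), cons(e, c))))  →  cons(cons(e, e), cons(cons(cons(c, e), cons(e, c)), cons(c, cons(e, c))))   [R3 at 2.2.1]

Reduce t₂ = cons(cons(e, e), cons(cons(h(cons(h(e), h(cons(c, cons(c, e))))), cons(e, h(e))), cons(h(e), cons(e, c)))):
1. cons(cons(e, e), cons(cons(h(cons(h(e), h(cons(c, cons(c, e))))), cons(e, h(e))), cons(h(e), cons(e, c))))  →  cons(cons(e, e), cons(cons(h(cons(c, h(cons(c, cons(c, e))))), cons(e, h(e))), cons(h(e), cons(e, c))))   [R3 at 2.1.1.1.1]
2. cons(cons(e, e), cons(cons(h(cons(c, h(cons(c, cons(c, e))))), cons(e, h(e))), cons(h(e), cons(e, c))))  →  cons(cons(e, e), cons(cons(h(cons(c, cons(c, e))), cons(e, h(e))), cons(h(e), cons(e, c))))   [R4 at 2.1.1.1.2]
3. cons(cons(e, e), cons(cons(h(cons(c, cons(c, e))), cons(e, h(e))), cons(h(e), cons(e, c))))  →  cons(cons(e, e), cons(cons(cons(c, e), cons(e, h(e))), cons(h(e), cons(e, c))))   [R4 at 2.1.1]
4. cons(cons(e, e), cons(cons(cons(c, e), cons(e, h(e))), cons(h(e), cons(e, c))))  →  cons(cons(e, e), cons(cons(cons(c, e), cons(e, c)), cons(h(e), cons(e, c))))   [R3 at 2.1.2.2]
5. cons(cons(e, e), cons(cons(cons(c, e), cons(e, c)), cons(h(e), cons(e, c))))  →  cons(cons(e, e), cons(cons(cons(c, e), cons(e, c)), cons(c, cons(e, c))))   [R3 at 2.2.1]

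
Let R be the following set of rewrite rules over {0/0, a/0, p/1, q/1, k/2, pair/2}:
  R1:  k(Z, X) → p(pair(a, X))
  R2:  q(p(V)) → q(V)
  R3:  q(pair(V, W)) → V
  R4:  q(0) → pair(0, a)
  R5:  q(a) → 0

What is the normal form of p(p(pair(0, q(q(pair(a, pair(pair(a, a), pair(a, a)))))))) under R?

1. p(p(pair(0, q(q(pair(a, pair(pair(a, a), pair(a, a))))))))  →  p(p(pair(0, q(a))))   [R3 at 1.1.2.1]
2. p(p(pair(0, q(a))))  →  p(p(pair(0, 0)))   [R5 at 1.1.2]

p(p(pair(0, 0)))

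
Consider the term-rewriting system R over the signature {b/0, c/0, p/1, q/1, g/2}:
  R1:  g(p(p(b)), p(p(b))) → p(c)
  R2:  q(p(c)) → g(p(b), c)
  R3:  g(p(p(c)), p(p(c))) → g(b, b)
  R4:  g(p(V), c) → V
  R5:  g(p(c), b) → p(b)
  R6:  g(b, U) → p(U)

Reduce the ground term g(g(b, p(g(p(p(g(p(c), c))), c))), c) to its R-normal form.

p(p(c))

1. g(g(b, p(g(p(p(g(p(c), c))), c))), c)  →  g(p(p(g(p(p(g(p(c), c))), c))), c)   [R6 at 1]
2. g(p(p(g(p(p(g(p(c), c))), c))), c)  →  p(g(p(p(g(p(c), c))), c))   [R4 at ε]
3. p(g(p(p(g(p(c), c))), c))  →  p(p(g(p(c), c)))   [R4 at 1]
4. p(p(g(p(c), c)))  →  p(p(c))   [R4 at 1.1]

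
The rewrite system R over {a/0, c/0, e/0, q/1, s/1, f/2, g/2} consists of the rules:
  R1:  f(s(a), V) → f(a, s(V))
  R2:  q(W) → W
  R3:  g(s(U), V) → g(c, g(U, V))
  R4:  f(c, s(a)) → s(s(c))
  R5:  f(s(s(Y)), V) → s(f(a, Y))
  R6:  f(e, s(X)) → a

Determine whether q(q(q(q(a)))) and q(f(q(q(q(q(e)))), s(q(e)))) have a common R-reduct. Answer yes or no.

Reduce t₁ = q(q(q(q(a)))):
1. q(q(q(q(a))))  →  q(q(q(a)))   [R2 at ε]
2. q(q(q(a)))  →  q(q(a))   [R2 at ε]
3. q(q(a))  →  q(a)   [R2 at ε]
4. q(a)  →  a   [R2 at ε]

Reduce t₂ = q(f(q(q(q(q(e)))), s(q(e)))):
1. q(f(q(q(q(q(e)))), s(q(e))))  →  f(q(q(q(q(e)))), s(q(e)))   [R2 at ε]
2. f(q(q(q(q(e)))), s(q(e)))  →  f(q(q(q(e))), s(q(e)))   [R2 at 1]
3. f(q(q(q(e))), s(q(e)))  →  f(q(q(e)), s(q(e)))   [R2 at 1]
4. f(q(q(e)), s(q(e)))  →  f(q(e), s(q(e)))   [R2 at 1]
5. f(q(e), s(q(e)))  →  f(e, s(q(e)))   [R2 at 1]
6. f(e, s(q(e)))  →  a   [R6 at ε]

yes — NF(t₁) = a, NF(t₂) = a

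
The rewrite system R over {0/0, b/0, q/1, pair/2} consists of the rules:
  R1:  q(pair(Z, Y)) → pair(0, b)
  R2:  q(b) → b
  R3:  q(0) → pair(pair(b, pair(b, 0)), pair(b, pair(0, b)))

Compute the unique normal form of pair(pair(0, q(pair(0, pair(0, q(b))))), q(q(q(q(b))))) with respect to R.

pair(pair(0, pair(0, b)), b)

1. pair(pair(0, q(pair(0, pair(0, q(b))))), q(q(q(q(b)))))  →  pair(pair(0, pair(0, b)), q(q(q(q(b)))))   [R1 at 1.2]
2. pair(pair(0, pair(0, b)), q(q(q(q(b)))))  →  pair(pair(0, pair(0, b)), q(q(q(b))))   [R2 at 2.1.1.1]
3. pair(pair(0, pair(0, b)), q(q(q(b))))  →  pair(pair(0, pair(0, b)), q(q(b)))   [R2 at 2.1.1]
4. pair(pair(0, pair(0, b)), q(q(b)))  →  pair(pair(0, pair(0, b)), q(b))   [R2 at 2.1]
5. pair(pair(0, pair(0, b)), q(b))  →  pair(pair(0, pair(0, b)), b)   [R2 at 2]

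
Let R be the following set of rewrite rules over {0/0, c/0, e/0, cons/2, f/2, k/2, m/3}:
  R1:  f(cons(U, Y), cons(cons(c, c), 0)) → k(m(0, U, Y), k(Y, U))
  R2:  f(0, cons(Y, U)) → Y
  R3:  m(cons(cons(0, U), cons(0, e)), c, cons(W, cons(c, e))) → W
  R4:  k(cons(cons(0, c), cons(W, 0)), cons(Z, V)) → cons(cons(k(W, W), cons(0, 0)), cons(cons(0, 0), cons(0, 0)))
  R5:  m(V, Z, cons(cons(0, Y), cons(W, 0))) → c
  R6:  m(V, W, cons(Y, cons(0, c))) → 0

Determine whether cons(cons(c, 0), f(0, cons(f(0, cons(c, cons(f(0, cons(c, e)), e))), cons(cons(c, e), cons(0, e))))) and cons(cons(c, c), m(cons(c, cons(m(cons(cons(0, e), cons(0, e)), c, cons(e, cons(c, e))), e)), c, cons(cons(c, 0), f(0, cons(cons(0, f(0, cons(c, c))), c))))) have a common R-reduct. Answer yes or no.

Reduce t₁ = cons(cons(c, 0), f(0, cons(f(0, cons(c, cons(f(0, cons(c, e)), e))), cons(cons(c, e), cons(0, e))))):
1. cons(cons(c, 0), f(0, cons(f(0, cons(c, cons(f(0, cons(c, e)), e))), cons(cons(c, e), cons(0, e)))))  →  cons(cons(c, 0), f(0, cons(c, cons(f(0, cons(c, e)), e))))   [R2 at 2]
2. cons(cons(c, 0), f(0, cons(c, cons(f(0, cons(c, e)), e))))  →  cons(cons(c, 0), c)   [R2 at 2]

Reduce t₂ = cons(cons(c, c), m(cons(c, cons(m(cons(cons(0, e), cons(0, e)), c, cons(e, cons(c, e))), e)), c, cons(cons(c, 0), f(0, cons(cons(0, f(0, cons(c, c))), c))))):
1. cons(cons(c, c), m(cons(c, cons(m(cons(cons(0, e), cons(0, e)), c, cons(e, cons(c, e))), e)), c, cons(cons(c, 0), f(0, cons(cons(0, f(0, cons(c, c))), c)))))  →  cons(cons(c, c), m(cons(c, cons(e, e)), c, cons(cons(c, 0), f(0, cons(cons(0, f(0, cons(c, c))), c)))))   [R3 at 2.1.2.1]
2. cons(cons(c, c), m(cons(c, cons(e, e)), c, cons(cons(c, 0), f(0, cons(cons(0, f(0, cons(c, c))), c)))))  →  cons(cons(c, c), m(cons(c, cons(e, e)), c, cons(cons(c, 0), cons(0, f(0, cons(c, c))))))   [R2 at 2.3.2]
3. cons(cons(c, c), m(cons(c, cons(e, e)), c, cons(cons(c, 0), cons(0, f(0, cons(c, c))))))  →  cons(cons(c, c), m(cons(c, cons(e, e)), c, cons(cons(c, 0), cons(0, c))))   [R2 at 2.3.2.2]
4. cons(cons(c, c), m(cons(c, cons(e, e)), c, cons(cons(c, 0), cons(0, c))))  →  cons(cons(c, c), 0)   [R6 at 2]

no — NF(t₁) = cons(cons(c, 0), c), NF(t₂) = cons(cons(c, c), 0)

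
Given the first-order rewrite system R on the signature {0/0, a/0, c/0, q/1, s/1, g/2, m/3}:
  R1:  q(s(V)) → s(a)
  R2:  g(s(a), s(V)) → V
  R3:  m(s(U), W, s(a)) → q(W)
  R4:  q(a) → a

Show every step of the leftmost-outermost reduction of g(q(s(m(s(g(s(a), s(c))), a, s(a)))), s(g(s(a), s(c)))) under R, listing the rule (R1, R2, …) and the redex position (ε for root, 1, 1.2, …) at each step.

c

1. g(q(s(m(s(g(s(a), s(c))), a, s(a)))), s(g(s(a), s(c))))  →  g(s(a), s(g(s(a), s(c))))   [R1 at 1]
2. g(s(a), s(g(s(a), s(c))))  →  g(s(a), s(c))   [R2 at ε]
3. g(s(a), s(c))  →  c   [R2 at ε]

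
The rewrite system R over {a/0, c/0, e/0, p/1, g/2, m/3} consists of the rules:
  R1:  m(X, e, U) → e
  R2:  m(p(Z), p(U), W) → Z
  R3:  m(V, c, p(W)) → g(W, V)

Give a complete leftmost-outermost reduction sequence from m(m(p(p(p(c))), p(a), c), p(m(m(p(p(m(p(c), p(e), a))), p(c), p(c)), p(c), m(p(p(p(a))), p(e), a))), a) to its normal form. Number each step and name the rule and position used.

p(c)

1. m(m(p(p(p(c))), p(a), c), p(m(m(p(p(m(p(c), p(e), a))), p(c), p(c)), p(c), m(p(p(p(a))), p(e), a))), a)  →  m(p(p(c)), p(m(m(p(p(m(p(c), p(e), a))), p(c), p(c)), p(c), m(p(p(p(a))), p(e), a))), a)   [R2 at 1]
2. m(p(p(c)), p(m(m(p(p(m(p(c), p(e), a))), p(c), p(c)), p(c), m(p(p(p(a))), p(e), a))), a)  →  p(c)   [R2 at ε]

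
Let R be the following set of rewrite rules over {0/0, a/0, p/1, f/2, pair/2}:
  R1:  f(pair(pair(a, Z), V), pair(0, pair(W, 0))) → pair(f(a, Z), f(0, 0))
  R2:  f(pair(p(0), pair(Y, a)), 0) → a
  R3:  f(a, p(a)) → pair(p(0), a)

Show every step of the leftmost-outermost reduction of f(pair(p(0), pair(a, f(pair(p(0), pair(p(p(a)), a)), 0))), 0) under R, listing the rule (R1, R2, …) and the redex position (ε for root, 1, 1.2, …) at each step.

a

1. f(pair(p(0), pair(a, f(pair(p(0), pair(p(p(a)), a)), 0))), 0)  →  f(pair(p(0), pair(a, a)), 0)   [R2 at 1.2.2]
2. f(pair(p(0), pair(a, a)), 0)  →  a   [R2 at ε]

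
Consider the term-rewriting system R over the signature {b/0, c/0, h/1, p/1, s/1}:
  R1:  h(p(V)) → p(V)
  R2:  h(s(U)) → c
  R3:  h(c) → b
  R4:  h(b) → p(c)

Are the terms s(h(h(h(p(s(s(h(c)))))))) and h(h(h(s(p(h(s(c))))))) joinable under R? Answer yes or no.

no — NF(t₁) = s(p(s(s(b)))), NF(t₂) = p(c)

Reduce t₁ = s(h(h(h(p(s(s(h(c)))))))):
1. s(h(h(h(p(s(s(h(c))))))))  →  s(h(h(p(s(s(h(c)))))))   [R1 at 1.1.1]
2. s(h(h(p(s(s(h(c)))))))  →  s(h(p(s(s(h(c))))))   [R1 at 1.1]
3. s(h(p(s(s(h(c))))))  →  s(p(s(s(h(c)))))   [R1 at 1]
4. s(p(s(s(h(c)))))  →  s(p(s(s(b))))   [R3 at 1.1.1.1]

Reduce t₂ = h(h(h(s(p(h(s(c))))))):
1. h(h(h(s(p(h(s(c)))))))  →  h(h(c))   [R2 at 1.1]
2. h(h(c))  →  h(b)   [R3 at 1]
3. h(b)  →  p(c)   [R4 at ε]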